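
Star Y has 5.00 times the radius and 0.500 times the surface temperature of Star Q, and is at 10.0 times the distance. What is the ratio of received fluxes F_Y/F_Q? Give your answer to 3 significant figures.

0.0156

L_Y/L_Q = (R_Y/R_Q)²(T_Y/T_Q)⁴ = (5.00)² × (0.500)⁴ = 1.562.
F_Y/F_Q = (L_Y/L_Q)/(d_Y/d_Q)² = 1.562 / (10.0)² = 0.01562.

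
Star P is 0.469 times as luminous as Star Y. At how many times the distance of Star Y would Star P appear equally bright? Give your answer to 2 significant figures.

Equal flux requires L_P/d_P² = L_Y/d_Y², so d_P/d_Y = √(L_P/L_Y)
= √(0.469) = 0.6848.

0.68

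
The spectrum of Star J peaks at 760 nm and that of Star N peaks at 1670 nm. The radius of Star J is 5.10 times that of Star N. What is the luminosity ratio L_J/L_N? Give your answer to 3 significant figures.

606

Wien's law gives T ∝ 1/λ_max, so T_J/T_N = λ_N/λ_J = 1670/760 = 2.197.
Then L ∝ R²T⁴ gives L_J/L_N = (5.10)² × (2.197)⁴ = 26.01 × 23.31 = 606.4.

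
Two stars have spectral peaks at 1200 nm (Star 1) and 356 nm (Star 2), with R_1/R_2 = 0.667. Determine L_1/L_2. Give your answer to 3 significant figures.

Wien's law gives T ∝ 1/λ_max, so T_1/T_2 = λ_2/λ_1 = 356/1200 = 0.2967.
Then L ∝ R²T⁴ gives L_1/L_2 = (0.667)² × (0.2967)⁴ = 0.4449 × 0.007746 = 0.003446.

0.00345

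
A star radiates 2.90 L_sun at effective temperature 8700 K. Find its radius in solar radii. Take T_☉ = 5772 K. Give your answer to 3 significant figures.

R/R_☉ = √(L/L_☉) / (T/T_☉)² = √(2.90) / (1.507)²
       = 1.703 / 2.272 = 0.7496.

0.750 solar radii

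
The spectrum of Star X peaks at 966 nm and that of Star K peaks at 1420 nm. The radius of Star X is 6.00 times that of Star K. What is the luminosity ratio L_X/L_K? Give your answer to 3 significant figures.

168

Wien's law gives T ∝ 1/λ_max, so T_X/T_K = λ_K/λ_X = 1420/966 = 1.470.
Then L ∝ R²T⁴ gives L_X/L_K = (6.00)² × (1.470)⁴ = 36.00 × 4.669 = 168.1.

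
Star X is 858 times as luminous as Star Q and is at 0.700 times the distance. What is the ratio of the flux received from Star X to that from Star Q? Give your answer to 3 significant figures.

1.75×10^3

F = L/(4πd²), so F_X/F_Q = (L_X/L_Q) / (d_X/d_Q)²
= 858 / (0.700)² = 858 / 0.4900 = 1751.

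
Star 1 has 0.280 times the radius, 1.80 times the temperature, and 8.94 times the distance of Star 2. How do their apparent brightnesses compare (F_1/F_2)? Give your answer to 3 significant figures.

L_1/L_2 = (R_1/R_2)²(T_1/T_2)⁴ = (0.280)² × (1.80)⁴ = 0.8230.
F_1/F_2 = (L_1/L_2)/(d_1/d_2)² = 0.8230 / (8.94)² = 0.01030.

0.0103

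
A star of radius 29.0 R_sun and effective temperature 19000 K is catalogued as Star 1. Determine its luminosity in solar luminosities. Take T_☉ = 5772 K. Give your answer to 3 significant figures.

L/L_☉ = (R/R_☉)² (T/T_☉)⁴ = (29.0)² × (19000/5772)⁴
       = 841.0 × (3.292)⁴ = 841.0 × 117.4 = 9.874×10^4.

9.87×10^4 solar luminosities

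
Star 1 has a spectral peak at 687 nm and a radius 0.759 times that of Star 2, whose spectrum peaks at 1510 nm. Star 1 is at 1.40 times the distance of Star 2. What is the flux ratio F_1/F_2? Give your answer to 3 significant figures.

6.86

Wien's law: T_1/T_2 = λ_2/λ_1 = 1510/687 = 2.198.
L_1/L_2 = (R_1/R_2)²(T_1/T_2)⁴ = (0.759)²(2.198)⁴ = 13.45.
F_1/F_2 = (L_1/L_2)/(d_1/d_2)² = 13.45/(1.40)² = 6.860.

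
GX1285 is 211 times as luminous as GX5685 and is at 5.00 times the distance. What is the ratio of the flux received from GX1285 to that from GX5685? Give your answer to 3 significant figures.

F = L/(4πd²), so F_GX1285/F_GX5685 = (L_GX1285/L_GX5685) / (d_GX1285/d_GX5685)²
= 211 / (5.00)² = 211 / 25.00 = 8.440.

8.44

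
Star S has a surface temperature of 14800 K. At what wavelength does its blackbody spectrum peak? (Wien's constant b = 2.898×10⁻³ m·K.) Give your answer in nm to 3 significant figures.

λ_max = b/T = 2.898×10⁻³ / 14800 = 1.96×10^-7 m = 195.8 nm.

196 nm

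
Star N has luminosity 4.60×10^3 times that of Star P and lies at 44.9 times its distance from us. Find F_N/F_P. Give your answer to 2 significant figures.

F = L/(4πd²), so F_N/F_P = (L_N/L_P) / (d_N/d_P)²
= 4.60×10^3 / (44.9)² = 4.60×10^3 / 2016 = 2.282.

2.3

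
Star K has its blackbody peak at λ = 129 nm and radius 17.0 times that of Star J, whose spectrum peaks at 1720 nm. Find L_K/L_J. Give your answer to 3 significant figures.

Wien's law gives T ∝ 1/λ_max, so T_K/T_J = λ_J/λ_K = 1720/129 = 13.33.
Then L ∝ R²T⁴ gives L_K/L_J = (17.0)² × (13.33)⁴ = 289.0 × 3.160×10^4 = 9.134×10^6.

9.13×10^6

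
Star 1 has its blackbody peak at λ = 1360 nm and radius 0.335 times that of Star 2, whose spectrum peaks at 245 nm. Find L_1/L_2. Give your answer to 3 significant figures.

Wien's law gives T ∝ 1/λ_max, so T_1/T_2 = λ_2/λ_1 = 245/1360 = 0.1801.
Then L ∝ R²T⁴ gives L_1/L_2 = (0.335)² × (0.1801)⁴ = 0.1122 × 0.001053 = 1.182×10^-4.

1.18×10^-4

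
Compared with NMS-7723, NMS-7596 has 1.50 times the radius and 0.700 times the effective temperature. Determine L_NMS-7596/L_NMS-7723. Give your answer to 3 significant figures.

0.540

From the Stefan–Boltzmann law, L ∝ R²T⁴, so
L_NMS-7596/L_NMS-7723 = (R_NMS-7596/R_NMS-7723)² (T_NMS-7596/T_NMS-7723)⁴ = (1.50)² × (0.700)⁴ = 2.250 × 0.2401 = 0.5402.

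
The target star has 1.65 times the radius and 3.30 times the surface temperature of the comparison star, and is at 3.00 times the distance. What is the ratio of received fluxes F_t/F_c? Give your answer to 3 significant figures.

L_t/L_c = (R_t/R_c)²(T_t/T_c)⁴ = (1.65)² × (3.30)⁴ = 322.9.
F_t/F_c = (L_t/L_c)/(d_t/d_c)² = 322.9 / (3.00)² = 35.87.

35.9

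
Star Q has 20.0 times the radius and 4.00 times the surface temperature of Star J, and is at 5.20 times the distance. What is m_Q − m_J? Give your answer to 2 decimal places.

L_Q/L_J = (20.0)²(4.00)⁴ = 1.024×10^5.
F_Q/F_J = (L_Q/L_J)/(d_Q/d_J)² = 1.024×10^5/27.04 = 3787.
m_Q − m_J = −2.5 log₁₀(3787) = -8.95.

-8.95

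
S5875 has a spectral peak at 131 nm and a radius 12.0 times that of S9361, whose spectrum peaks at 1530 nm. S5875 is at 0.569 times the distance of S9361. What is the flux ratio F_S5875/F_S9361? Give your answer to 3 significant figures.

Wien's law: T_S5875/T_S9361 = λ_S9361/λ_S5875 = 1530/131 = 11.68.
L_S5875/L_S9361 = (R_S5875/R_S9361)²(T_S5875/T_S9361)⁴ = (12.0)²(11.68)⁴ = 2.679×10^6.
F_S5875/F_S9361 = (L_S5875/L_S9361)/(d_S5875/d_S9361)² = 2.679×10^6/(0.569)² = 8.276×10^6.

8.28×10^6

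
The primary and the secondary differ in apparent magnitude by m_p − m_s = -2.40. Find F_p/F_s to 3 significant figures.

9.12

F_p/F_s = 10^(−(m_p − m_s)/2.5) = 10^(2.40/2.5) = 10^0.960 = 9.120.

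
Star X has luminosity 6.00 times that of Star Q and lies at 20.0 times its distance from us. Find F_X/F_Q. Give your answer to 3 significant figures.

0.0150

F = L/(4πd²), so F_X/F_Q = (L_X/L_Q) / (d_X/d_Q)²
= 6.00 / (20.0)² = 6.00 / 400.0 = 0.01500.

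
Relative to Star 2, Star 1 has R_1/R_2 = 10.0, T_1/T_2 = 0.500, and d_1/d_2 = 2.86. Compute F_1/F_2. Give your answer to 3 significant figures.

0.764

L_1/L_2 = (R_1/R_2)²(T_1/T_2)⁴ = (10.0)² × (0.500)⁴ = 6.250.
F_1/F_2 = (L_1/L_2)/(d_1/d_2)² = 6.250 / (2.86)² = 0.7641.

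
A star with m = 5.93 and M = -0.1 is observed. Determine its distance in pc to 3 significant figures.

161 pc

m − M = 5 log₁₀(d/10 pc)
5.93 − (-0.1) = 6.03 = 5 log₁₀(d/10)
d = 10 × 10^(6.03/5) = 10 × 10^1.206 = 160.7 pc.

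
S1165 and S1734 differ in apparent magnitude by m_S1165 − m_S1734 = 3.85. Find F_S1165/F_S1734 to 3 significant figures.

0.0288

F_S1165/F_S1734 = 10^(−(m_S1165 − m_S1734)/2.5) = 10^(-3.85/2.5) = 10^-1.540 = 0.02884.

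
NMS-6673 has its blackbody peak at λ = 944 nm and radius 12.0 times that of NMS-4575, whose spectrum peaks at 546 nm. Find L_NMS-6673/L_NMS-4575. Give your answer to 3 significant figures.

16.1

Wien's law gives T ∝ 1/λ_max, so T_NMS-6673/T_NMS-4575 = λ_NMS-4575/λ_NMS-6673 = 546/944 = 0.5784.
Then L ∝ R²T⁴ gives L_NMS-6673/L_NMS-4575 = (12.0)² × (0.5784)⁴ = 144.0 × 0.1119 = 16.12.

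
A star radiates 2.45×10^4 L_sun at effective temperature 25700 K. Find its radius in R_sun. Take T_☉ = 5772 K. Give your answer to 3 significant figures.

7.90 R_sun

R/R_☉ = √(L/L_☉) / (T/T_☉)² = √(2.45×10^4) / (4.453)²
       = 156.5 / 19.83 = 7.895.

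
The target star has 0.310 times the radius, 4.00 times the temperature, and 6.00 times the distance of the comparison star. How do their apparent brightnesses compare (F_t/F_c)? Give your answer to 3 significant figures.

L_t/L_c = (R_t/R_c)²(T_t/T_c)⁴ = (0.310)² × (4.00)⁴ = 24.60.
F_t/F_c = (L_t/L_c)/(d_t/d_c)² = 24.60 / (6.00)² = 0.6834.

0.683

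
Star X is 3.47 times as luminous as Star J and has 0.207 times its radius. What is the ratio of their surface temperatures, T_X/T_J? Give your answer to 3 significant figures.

L ∝ R²T⁴ gives T ∝ (L/R²)^(1/4), so
T_X/T_J = (3.47 / 0.207²)^(1/4) = (80.98)^(1/4) = 3.000.

3.00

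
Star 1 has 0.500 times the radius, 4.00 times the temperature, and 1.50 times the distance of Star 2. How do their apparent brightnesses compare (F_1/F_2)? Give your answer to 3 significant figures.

28.4

L_1/L_2 = (R_1/R_2)²(T_1/T_2)⁴ = (0.500)² × (4.00)⁴ = 64.00.
F_1/F_2 = (L_1/L_2)/(d_1/d_2)² = 64.00 / (1.50)² = 28.44.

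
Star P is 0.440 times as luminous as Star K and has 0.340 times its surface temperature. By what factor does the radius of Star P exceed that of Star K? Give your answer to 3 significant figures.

L ∝ R²T⁴ gives R ∝ √L / T², so
R_P/R_K = √(0.440) / (0.340)² = 0.6633 / 0.1156 = 5.738.

5.74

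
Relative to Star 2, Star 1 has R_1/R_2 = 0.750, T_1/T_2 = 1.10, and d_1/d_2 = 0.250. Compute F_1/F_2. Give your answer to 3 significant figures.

L_1/L_2 = (R_1/R_2)²(T_1/T_2)⁴ = (0.750)² × (1.10)⁴ = 0.8236.
F_1/F_2 = (L_1/L_2)/(d_1/d_2)² = 0.8236 / (0.250)² = 13.18.

13.2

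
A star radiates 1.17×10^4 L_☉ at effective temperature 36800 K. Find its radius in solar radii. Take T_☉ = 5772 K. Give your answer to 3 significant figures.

2.66 solar radii

R/R_☉ = √(L/L_☉) / (T/T_☉)² = √(1.17×10^4) / (6.376)²
       = 108.2 / 40.65 = 2.661.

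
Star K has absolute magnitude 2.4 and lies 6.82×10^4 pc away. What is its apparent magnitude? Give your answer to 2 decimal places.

21.57

m = M + 5 log₁₀(d/10 pc) = 2.4 + 5 log₁₀(6.82×10^4/10)
  = 2.4 + 5 × 3.834 = 2.4 + 19.17 = 21.57.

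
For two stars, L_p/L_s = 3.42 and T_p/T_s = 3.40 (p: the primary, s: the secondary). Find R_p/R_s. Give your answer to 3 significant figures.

L ∝ R²T⁴ gives R ∝ √L / T², so
R_p/R_s = √(3.42) / (3.40)² = 1.849 / 11.56 = 0.1600.

0.160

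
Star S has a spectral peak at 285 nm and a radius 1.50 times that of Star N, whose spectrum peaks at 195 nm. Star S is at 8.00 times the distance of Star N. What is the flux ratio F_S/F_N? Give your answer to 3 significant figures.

Wien's law: T_S/T_N = λ_N/λ_S = 195/285 = 0.6842.
L_S/L_N = (R_S/R_N)²(T_S/T_N)⁴ = (1.50)²(0.6842)⁴ = 0.4931.
F_S/F_N = (L_S/L_N)/(d_S/d_N)² = 0.4931/(8.00)² = 0.007705.

0.00770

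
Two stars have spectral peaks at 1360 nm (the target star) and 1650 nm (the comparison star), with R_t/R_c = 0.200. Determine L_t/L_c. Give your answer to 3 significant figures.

0.0867

Wien's law gives T ∝ 1/λ_max, so T_t/T_c = λ_c/λ_t = 1650/1360 = 1.213.
Then L ∝ R²T⁴ gives L_t/L_c = (0.200)² × (1.213)⁴ = 0.04000 × 2.167 = 0.08666.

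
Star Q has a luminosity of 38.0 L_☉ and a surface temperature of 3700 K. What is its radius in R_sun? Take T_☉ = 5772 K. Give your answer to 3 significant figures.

R/R_☉ = √(L/L_☉) / (T/T_☉)² = √(38.0) / (0.6410)²
       = 6.164 / 0.4109 = 15.00.

15.0 R_sun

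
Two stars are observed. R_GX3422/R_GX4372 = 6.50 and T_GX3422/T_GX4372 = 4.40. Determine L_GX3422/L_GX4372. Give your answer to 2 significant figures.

1.6×10^4

From the Stefan–Boltzmann law, L ∝ R²T⁴, so
L_GX3422/L_GX4372 = (R_GX3422/R_GX4372)² (T_GX3422/T_GX4372)⁴ = (6.50)² × (4.40)⁴ = 42.25 × 374.8 = 1.584×10^4.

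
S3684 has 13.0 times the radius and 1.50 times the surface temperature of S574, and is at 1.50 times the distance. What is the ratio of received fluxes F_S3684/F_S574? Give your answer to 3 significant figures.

L_S3684/L_S574 = (R_S3684/R_S574)²(T_S3684/T_S574)⁴ = (13.0)² × (1.50)⁴ = 855.6.
F_S3684/F_S574 = (L_S3684/L_S574)/(d_S3684/d_S574)² = 855.6 / (1.50)² = 380.2.

380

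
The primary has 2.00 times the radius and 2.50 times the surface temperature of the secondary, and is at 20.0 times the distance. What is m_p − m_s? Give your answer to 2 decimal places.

1.02

L_p/L_s = (2.00)²(2.50)⁴ = 156.2.
F_p/F_s = (L_p/L_s)/(d_p/d_s)² = 156.2/400.0 = 0.3906.
m_p − m_s = −2.5 log₁₀(0.3906) = 1.02.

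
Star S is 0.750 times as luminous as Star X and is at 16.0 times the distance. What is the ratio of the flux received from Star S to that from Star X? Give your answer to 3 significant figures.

F = L/(4πd²), so F_S/F_X = (L_S/L_X) / (d_S/d_X)²
= 0.750 / (16.0)² = 0.750 / 256.0 = 0.002930.

0.00293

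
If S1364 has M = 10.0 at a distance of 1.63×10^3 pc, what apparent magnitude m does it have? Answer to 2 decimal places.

m = M + 5 log₁₀(d/10 pc) = 10.0 + 5 log₁₀(1.63×10^3/10)
  = 10.0 + 5 × 2.212 = 10.0 + 11.06 = 21.06.

21.06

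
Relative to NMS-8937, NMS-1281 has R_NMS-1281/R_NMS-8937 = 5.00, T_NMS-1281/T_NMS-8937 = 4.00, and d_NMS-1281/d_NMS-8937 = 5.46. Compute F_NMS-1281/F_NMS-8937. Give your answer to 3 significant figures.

L_NMS-1281/L_NMS-8937 = (R_NMS-1281/R_NMS-8937)²(T_NMS-1281/T_NMS-8937)⁴ = (5.00)² × (4.00)⁴ = 6400.
F_NMS-1281/F_NMS-8937 = (L_NMS-1281/L_NMS-8937)/(d_NMS-1281/d_NMS-8937)² = 6400 / (5.46)² = 214.7.

215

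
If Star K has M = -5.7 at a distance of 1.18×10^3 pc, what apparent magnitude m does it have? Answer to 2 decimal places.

m = M + 5 log₁₀(d/10 pc) = -5.7 + 5 log₁₀(1.18×10^3/10)
  = -5.7 + 5 × 2.072 = -5.7 + 10.36 = 4.66.

4.66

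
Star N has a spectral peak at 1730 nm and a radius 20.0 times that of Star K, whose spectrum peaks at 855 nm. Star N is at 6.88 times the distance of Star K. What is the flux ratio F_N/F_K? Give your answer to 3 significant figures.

0.504

Wien's law: T_N/T_K = λ_K/λ_N = 855/1730 = 0.4942.
L_N/L_K = (R_N/R_K)²(T_N/T_K)⁴ = (20.0)²(0.4942)⁴ = 23.86.
F_N/F_K = (L_N/L_K)/(d_N/d_K)² = 23.86/(6.88)² = 0.5042.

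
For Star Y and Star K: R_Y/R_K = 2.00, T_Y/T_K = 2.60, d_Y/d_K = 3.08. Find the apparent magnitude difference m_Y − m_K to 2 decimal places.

L_Y/L_K = (2.00)²(2.60)⁴ = 182.8.
F_Y/F_K = (L_Y/L_K)/(d_Y/d_K)² = 182.8/9.486 = 19.27.
m_Y − m_K = −2.5 log₁₀(19.27) = -3.21.

-3.21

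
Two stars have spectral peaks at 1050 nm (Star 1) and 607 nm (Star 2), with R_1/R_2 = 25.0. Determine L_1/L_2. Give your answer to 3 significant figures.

Wien's law gives T ∝ 1/λ_max, so T_1/T_2 = λ_2/λ_1 = 607/1050 = 0.5781.
Then L ∝ R²T⁴ gives L_1/L_2 = (25.0)² × (0.5781)⁴ = 625.0 × 0.1117 = 69.80.

69.8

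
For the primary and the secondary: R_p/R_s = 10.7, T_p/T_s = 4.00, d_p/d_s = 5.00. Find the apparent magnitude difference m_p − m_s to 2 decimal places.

L_p/L_s = (10.7)²(4.00)⁴ = 2.931×10^4.
F_p/F_s = (L_p/L_s)/(d_p/d_s)² = 2.931×10^4/25.00 = 1172.
m_p − m_s = −2.5 log₁₀(1172) = -7.67.

-7.67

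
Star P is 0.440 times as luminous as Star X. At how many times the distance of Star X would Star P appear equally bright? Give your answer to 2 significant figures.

0.66

Equal flux requires L_P/d_P² = L_X/d_X², so d_P/d_X = √(L_P/L_X)
= √(0.440) = 0.6633.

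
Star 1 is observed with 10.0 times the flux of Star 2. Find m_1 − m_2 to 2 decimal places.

-2.50

m_1 − m_2 = −2.5 log₁₀(F_1/F_2) = −2.5 log₁₀(10.0) = −2.5 × (1.000) = -2.500.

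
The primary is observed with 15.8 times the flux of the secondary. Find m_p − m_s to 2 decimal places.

-3.00

m_p − m_s = −2.5 log₁₀(F_p/F_s) = −2.5 log₁₀(15.8) = −2.5 × (1.199) = -2.997.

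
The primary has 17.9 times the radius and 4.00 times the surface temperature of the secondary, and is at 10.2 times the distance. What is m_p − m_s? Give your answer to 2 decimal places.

L_p/L_s = (17.9)²(4.00)⁴ = 8.202×10^4.
F_p/F_s = (L_p/L_s)/(d_p/d_s)² = 8.202×10^4/104.0 = 788.4.
m_p − m_s = −2.5 log₁₀(788.4) = -7.24.

-7.24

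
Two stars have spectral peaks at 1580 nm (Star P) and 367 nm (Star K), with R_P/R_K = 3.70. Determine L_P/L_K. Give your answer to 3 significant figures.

Wien's law gives T ∝ 1/λ_max, so T_P/T_K = λ_K/λ_P = 367/1580 = 0.2323.
Then L ∝ R²T⁴ gives L_P/L_K = (3.70)² × (0.2323)⁴ = 13.69 × 0.002911 = 0.03985.

0.0399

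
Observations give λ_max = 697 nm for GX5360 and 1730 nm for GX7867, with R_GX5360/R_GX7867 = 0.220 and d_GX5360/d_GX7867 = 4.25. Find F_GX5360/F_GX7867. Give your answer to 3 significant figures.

Wien's law: T_GX5360/T_GX7867 = λ_GX7867/λ_GX5360 = 1730/697 = 2.482.
L_GX5360/L_GX7867 = (R_GX5360/R_GX7867)²(T_GX5360/T_GX7867)⁴ = (0.220)²(2.482)⁴ = 1.837.
F_GX5360/F_GX7867 = (L_GX5360/L_GX7867)/(d_GX5360/d_GX7867)² = 1.837/(4.25)² = 0.1017.

0.102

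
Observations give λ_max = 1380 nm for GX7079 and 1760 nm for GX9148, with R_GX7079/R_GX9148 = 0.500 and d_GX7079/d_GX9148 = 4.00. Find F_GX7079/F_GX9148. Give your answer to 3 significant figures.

0.0413

Wien's law: T_GX7079/T_GX9148 = λ_GX9148/λ_GX7079 = 1760/1380 = 1.275.
L_GX7079/L_GX9148 = (R_GX7079/R_GX9148)²(T_GX7079/T_GX9148)⁴ = (0.500)²(1.275)⁴ = 0.6614.
F_GX7079/F_GX9148 = (L_GX7079/L_GX9148)/(d_GX7079/d_GX9148)² = 0.6614/(4.00)² = 0.04134.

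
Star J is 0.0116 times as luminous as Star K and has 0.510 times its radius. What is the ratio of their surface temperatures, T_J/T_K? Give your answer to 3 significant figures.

L ∝ R²T⁴ gives T ∝ (L/R²)^(1/4), so
T_J/T_K = (0.0116 / 0.510²)^(1/4) = (0.04460)^(1/4) = 0.4595.

0.460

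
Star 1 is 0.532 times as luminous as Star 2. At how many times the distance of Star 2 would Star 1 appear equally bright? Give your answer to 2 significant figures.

0.73

Equal flux requires L_1/d_1² = L_2/d_2², so d_1/d_2 = √(L_1/L_2)
= √(0.532) = 0.7294.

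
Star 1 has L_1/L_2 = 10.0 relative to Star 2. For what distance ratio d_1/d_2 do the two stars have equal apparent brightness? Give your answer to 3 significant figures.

3.16

Equal flux requires L_1/d_1² = L_2/d_2², so d_1/d_2 = √(L_1/L_2)
= √(10.0) = 3.162.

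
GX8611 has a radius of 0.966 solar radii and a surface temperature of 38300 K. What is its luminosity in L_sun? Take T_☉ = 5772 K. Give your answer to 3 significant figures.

L/L_☉ = (R/R_☉)² (T/T_☉)⁴ = (0.966)² × (38300/5772)⁴
       = 0.9332 × (6.635)⁴ = 0.9332 × 1939 = 1809.

1.81×10^3 L_sun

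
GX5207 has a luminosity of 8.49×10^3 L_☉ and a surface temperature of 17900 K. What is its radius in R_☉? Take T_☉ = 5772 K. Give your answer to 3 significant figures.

9.58 R_☉

R/R_☉ = √(L/L_☉) / (T/T_☉)² = √(8.49×10^3) / (3.101)²
       = 92.14 / 9.617 = 9.581.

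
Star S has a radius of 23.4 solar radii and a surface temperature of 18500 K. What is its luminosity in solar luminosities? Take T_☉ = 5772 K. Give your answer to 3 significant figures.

5.78×10^4 solar luminosities

L/L_☉ = (R/R_☉)² (T/T_☉)⁴ = (23.4)² × (18500/5772)⁴
       = 547.6 × (3.205)⁴ = 547.6 × 105.5 = 5.778×10^4.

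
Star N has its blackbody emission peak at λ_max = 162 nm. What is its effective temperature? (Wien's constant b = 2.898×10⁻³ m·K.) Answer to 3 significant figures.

1.79×10^4 K

T = b/λ_max = 2.898×10⁻³ / (162×10⁻⁹) = 1.789×10^4 K.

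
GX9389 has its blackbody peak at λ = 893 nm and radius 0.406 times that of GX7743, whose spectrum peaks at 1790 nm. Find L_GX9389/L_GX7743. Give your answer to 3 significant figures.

Wien's law gives T ∝ 1/λ_max, so T_GX9389/T_GX7743 = λ_GX7743/λ_GX9389 = 1790/893 = 2.004.
Then L ∝ R²T⁴ gives L_GX9389/L_GX7743 = (0.406)² × (2.004)⁴ = 0.1648 × 16.14 = 2.661.

2.66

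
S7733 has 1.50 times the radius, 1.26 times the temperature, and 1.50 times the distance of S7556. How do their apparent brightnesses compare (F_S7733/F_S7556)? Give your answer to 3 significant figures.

L_S7733/L_S7556 = (R_S7733/R_S7556)²(T_S7733/T_S7556)⁴ = (1.50)² × (1.26)⁴ = 5.671.
F_S7733/F_S7556 = (L_S7733/L_S7556)/(d_S7733/d_S7556)² = 5.671 / (1.50)² = 2.520.

2.52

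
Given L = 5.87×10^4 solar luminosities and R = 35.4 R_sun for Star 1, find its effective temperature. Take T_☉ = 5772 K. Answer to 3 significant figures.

T/T_☉ = (L/L_☉)^(1/4) / (R/R_☉)^(1/2)
T = 5772 × (5.87×10^4)^(1/4) / √(35.4) = 5772 × 15.57 / 5.950 = 1.510×10^4 K.

1.51×10^4 K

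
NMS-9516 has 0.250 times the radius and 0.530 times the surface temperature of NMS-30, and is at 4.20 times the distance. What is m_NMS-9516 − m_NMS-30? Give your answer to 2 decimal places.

8.88

L_NMS-9516/L_NMS-30 = (0.250)²(0.530)⁴ = 0.004932.
F_NMS-9516/F_NMS-30 = (L_NMS-9516/L_NMS-30)/(d_NMS-9516/d_NMS-30)² = 0.004932/17.64 = 2.796×10^-4.
m_NMS-9516 − m_NMS-30 = −2.5 log₁₀(2.796×10^-4) = 8.88.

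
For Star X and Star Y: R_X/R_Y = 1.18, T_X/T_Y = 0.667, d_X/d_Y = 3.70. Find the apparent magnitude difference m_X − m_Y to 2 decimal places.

L_X/L_Y = (1.18)²(0.667)⁴ = 0.2756.
F_X/F_Y = (L_X/L_Y)/(d_X/d_Y)² = 0.2756/13.69 = 0.02013.
m_X − m_Y = −2.5 log₁₀(0.02013) = 4.24.

4.24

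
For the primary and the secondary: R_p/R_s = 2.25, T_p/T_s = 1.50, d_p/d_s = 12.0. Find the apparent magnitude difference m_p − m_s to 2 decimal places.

L_p/L_s = (2.25)²(1.50)⁴ = 25.63.
F_p/F_s = (L_p/L_s)/(d_p/d_s)² = 25.63/144.0 = 0.1780.
m_p − m_s = −2.5 log₁₀(0.1780) = 1.87.

1.87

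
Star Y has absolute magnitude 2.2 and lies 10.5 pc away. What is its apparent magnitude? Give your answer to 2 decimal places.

m = M + 5 log₁₀(d/10 pc) = 2.2 + 5 log₁₀(10.5/10)
  = 2.2 + 5 × 0.021 = 2.2 + 0.11 = 2.31.

2.31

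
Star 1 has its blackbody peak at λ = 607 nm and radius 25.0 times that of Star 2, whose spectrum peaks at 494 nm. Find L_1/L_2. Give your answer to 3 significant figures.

274

Wien's law gives T ∝ 1/λ_max, so T_1/T_2 = λ_2/λ_1 = 494/607 = 0.8138.
Then L ∝ R²T⁴ gives L_1/L_2 = (25.0)² × (0.8138)⁴ = 625.0 × 0.4387 = 274.2.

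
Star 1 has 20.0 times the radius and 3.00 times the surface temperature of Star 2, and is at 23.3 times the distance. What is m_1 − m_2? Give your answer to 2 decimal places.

-4.44

L_1/L_2 = (20.0)²(3.00)⁴ = 3.240×10^4.
F_1/F_2 = (L_1/L_2)/(d_1/d_2)² = 3.240×10^4/542.9 = 59.68.
m_1 − m_2 = −2.5 log₁₀(59.68) = -4.44.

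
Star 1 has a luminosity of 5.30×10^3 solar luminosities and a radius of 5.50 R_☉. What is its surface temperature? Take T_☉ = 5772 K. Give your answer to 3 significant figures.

2.10×10^4 K

T/T_☉ = (L/L_☉)^(1/4) / (R/R_☉)^(1/2)
T = 5772 × (5.30×10^3)^(1/4) / √(5.50) = 5772 × 8.532 / 2.345 = 2.100×10^4 K.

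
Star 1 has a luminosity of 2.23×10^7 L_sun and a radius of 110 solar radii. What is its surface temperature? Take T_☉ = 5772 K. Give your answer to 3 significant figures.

3.78×10^4 K

T/T_☉ = (L/L_☉)^(1/4) / (R/R_☉)^(1/2)
T = 5772 × (2.23×10^7)^(1/4) / √(110) = 5772 × 68.72 / 10.49 = 3.782×10^4 K.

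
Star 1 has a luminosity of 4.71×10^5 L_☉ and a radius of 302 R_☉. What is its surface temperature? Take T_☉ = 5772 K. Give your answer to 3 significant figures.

T/T_☉ = (L/L_☉)^(1/4) / (R/R_☉)^(1/2)
T = 5772 × (4.71×10^5)^(1/4) / √(302) = 5772 × 26.20 / 17.38 = 8701 K.

8.70×10^3 K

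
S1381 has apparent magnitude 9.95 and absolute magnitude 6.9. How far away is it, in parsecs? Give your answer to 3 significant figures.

m − M = 5 log₁₀(d/10 pc)
9.95 − (6.9) = 3.05 = 5 log₁₀(d/10)
d = 10 × 10^(3.05/5) = 10 × 10^0.610 = 40.74 pc.

40.7 pc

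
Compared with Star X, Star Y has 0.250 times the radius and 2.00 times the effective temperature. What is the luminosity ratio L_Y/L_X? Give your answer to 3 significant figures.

1.00

From the Stefan–Boltzmann law, L ∝ R²T⁴, so
L_Y/L_X = (R_Y/R_X)² (T_Y/T_X)⁴ = (0.250)² × (2.00)⁴ = 0.06250 × 16.00 = 1.000.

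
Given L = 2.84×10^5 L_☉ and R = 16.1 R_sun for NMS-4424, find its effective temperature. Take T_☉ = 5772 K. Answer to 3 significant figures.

3.32×10^4 K

T/T_☉ = (L/L_☉)^(1/4) / (R/R_☉)^(1/2)
T = 5772 × (2.84×10^5)^(1/4) / √(16.1) = 5772 × 23.08 / 4.012 = 3.321×10^4 K.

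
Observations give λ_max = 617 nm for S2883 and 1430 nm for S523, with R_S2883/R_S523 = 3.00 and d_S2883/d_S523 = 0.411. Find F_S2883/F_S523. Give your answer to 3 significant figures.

1.54×10^3

Wien's law: T_S2883/T_S523 = λ_S523/λ_S2883 = 1430/617 = 2.318.
L_S2883/L_S523 = (R_S2883/R_S523)²(T_S2883/T_S523)⁴ = (3.00)²(2.318)⁴ = 259.7.
F_S2883/F_S523 = (L_S2883/L_S523)/(d_S2883/d_S523)² = 259.7/(0.411)² = 1537.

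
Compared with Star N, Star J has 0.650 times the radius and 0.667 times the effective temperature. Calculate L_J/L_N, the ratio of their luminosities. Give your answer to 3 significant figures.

0.0836

From the Stefan–Boltzmann law, L ∝ R²T⁴, so
L_J/L_N = (R_J/R_N)² (T_J/T_N)⁴ = (0.650)² × (0.667)⁴ = 0.4225 × 0.1979 = 0.08362.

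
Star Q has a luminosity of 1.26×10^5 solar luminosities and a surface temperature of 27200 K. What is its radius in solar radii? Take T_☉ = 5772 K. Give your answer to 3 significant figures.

16.0 solar radii

R/R_☉ = √(L/L_☉) / (T/T_☉)² = √(1.26×10^5) / (4.712)²
       = 355.0 / 22.21 = 15.98.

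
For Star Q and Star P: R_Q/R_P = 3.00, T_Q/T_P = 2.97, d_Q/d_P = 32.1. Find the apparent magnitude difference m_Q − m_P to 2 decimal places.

0.42

L_Q/L_P = (3.00)²(2.97)⁴ = 700.3.
F_Q/F_P = (L_Q/L_P)/(d_Q/d_P)² = 700.3/1030 = 0.6796.
m_Q − m_P = −2.5 log₁₀(0.6796) = 0.42.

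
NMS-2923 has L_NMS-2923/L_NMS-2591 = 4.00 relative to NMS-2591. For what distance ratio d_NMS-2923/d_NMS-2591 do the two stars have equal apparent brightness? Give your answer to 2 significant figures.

Equal flux requires L_NMS-2923/d_NMS-2923² = L_NMS-2591/d_NMS-2591², so d_NMS-2923/d_NMS-2591 = √(L_NMS-2923/L_NMS-2591)
= √(4.00) = 2.000.

2.0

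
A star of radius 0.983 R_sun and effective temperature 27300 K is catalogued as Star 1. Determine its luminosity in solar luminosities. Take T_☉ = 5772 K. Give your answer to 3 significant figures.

L/L_☉ = (R/R_☉)² (T/T_☉)⁴ = (0.983)² × (27300/5772)⁴
       = 0.9663 × (4.730)⁴ = 0.9663 × 500.4 = 483.6.

484 solar luminosities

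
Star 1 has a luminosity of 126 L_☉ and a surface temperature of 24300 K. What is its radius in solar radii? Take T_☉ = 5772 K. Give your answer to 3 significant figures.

0.633 solar radii

R/R_☉ = √(L/L_☉) / (T/T_☉)² = √(126) / (4.210)²
       = 11.22 / 17.72 = 0.6333.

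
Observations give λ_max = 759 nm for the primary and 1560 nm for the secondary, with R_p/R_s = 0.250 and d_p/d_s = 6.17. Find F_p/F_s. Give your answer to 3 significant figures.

Wien's law: T_p/T_s = λ_s/λ_p = 1560/759 = 2.055.
L_p/L_s = (R_p/R_s)²(T_p/T_s)⁴ = (0.250)²(2.055)⁴ = 1.115.
F_p/F_s = (L_p/L_s)/(d_p/d_s)² = 1.115/(6.17)² = 0.02930.

0.0293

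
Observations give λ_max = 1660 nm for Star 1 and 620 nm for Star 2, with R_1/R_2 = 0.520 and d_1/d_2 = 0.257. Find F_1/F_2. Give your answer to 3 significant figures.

Wien's law: T_1/T_2 = λ_2/λ_1 = 620/1660 = 0.3735.
L_1/L_2 = (R_1/R_2)²(T_1/T_2)⁴ = (0.520)²(0.3735)⁴ = 0.005262.
F_1/F_2 = (L_1/L_2)/(d_1/d_2)² = 0.005262/(0.257)² = 0.07967.

0.0797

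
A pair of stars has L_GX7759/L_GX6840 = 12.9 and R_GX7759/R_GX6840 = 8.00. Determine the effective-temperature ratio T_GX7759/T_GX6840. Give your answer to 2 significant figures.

0.67

L ∝ R²T⁴ gives T ∝ (L/R²)^(1/4), so
T_GX7759/T_GX6840 = (12.9 / 8.00²)^(1/4) = (0.2016)^(1/4) = 0.6700.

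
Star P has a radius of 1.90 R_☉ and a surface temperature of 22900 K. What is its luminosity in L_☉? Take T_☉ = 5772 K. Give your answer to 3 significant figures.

894 L_☉

L/L_☉ = (R/R_☉)² (T/T_☉)⁴ = (1.90)² × (22900/5772)⁴
       = 3.610 × (3.967)⁴ = 3.610 × 247.8 = 894.4.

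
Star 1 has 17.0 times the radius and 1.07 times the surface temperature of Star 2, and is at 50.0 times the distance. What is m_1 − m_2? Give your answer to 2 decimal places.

L_1/L_2 = (17.0)²(1.07)⁴ = 378.8.
F_1/F_2 = (L_1/L_2)/(d_1/d_2)² = 378.8/2500 = 0.1515.
m_1 − m_2 = −2.5 log₁₀(0.1515) = 2.05.

2.05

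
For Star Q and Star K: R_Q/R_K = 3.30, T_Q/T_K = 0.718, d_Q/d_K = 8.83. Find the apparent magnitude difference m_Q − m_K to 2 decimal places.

L_Q/L_K = (3.30)²(0.718)⁴ = 2.894.
F_Q/F_K = (L_Q/L_K)/(d_Q/d_K)² = 2.894/77.97 = 0.03712.
m_Q − m_K = −2.5 log₁₀(0.03712) = 3.58.

3.58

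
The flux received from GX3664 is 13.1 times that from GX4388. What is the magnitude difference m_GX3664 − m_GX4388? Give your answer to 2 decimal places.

-2.79

m_GX3664 − m_GX4388 = −2.5 log₁₀(F_GX3664/F_GX4388) = −2.5 log₁₀(13.1) = −2.5 × (1.117) = -2.793.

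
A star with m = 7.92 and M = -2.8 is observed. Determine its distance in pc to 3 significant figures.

m − M = 5 log₁₀(d/10 pc)
7.92 − (-2.8) = 10.72 = 5 log₁₀(d/10)
d = 10 × 10^(10.72/5) = 10 × 10^2.144 = 1393 pc.

1.39×10^3 pc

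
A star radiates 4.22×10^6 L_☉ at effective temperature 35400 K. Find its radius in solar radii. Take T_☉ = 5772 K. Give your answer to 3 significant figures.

R/R_☉ = √(L/L_☉) / (T/T_☉)² = √(4.22×10^6) / (6.133)²
       = 2054 / 37.61 = 54.61.

54.6 solar radii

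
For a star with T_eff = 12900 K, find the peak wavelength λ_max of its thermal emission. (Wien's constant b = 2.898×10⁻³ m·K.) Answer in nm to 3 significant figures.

225 nm

λ_max = b/T = 2.898×10⁻³ / 12900 = 2.25×10^-7 m = 224.7 nm.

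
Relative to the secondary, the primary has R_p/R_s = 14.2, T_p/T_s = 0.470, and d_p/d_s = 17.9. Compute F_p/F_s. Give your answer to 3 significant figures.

L_p/L_s = (R_p/R_s)²(T_p/T_s)⁴ = (14.2)² × (0.470)⁴ = 9.839.
F_p/F_s = (L_p/L_s)/(d_p/d_s)² = 9.839 / (17.9)² = 0.03071.

0.0307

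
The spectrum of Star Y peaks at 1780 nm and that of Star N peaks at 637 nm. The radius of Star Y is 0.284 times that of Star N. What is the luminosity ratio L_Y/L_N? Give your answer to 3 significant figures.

0.00132

Wien's law gives T ∝ 1/λ_max, so T_Y/T_N = λ_N/λ_Y = 637/1780 = 0.3579.
Then L ∝ R²T⁴ gives L_Y/L_N = (0.284)² × (0.3579)⁴ = 0.08066 × 0.01640 = 0.001323.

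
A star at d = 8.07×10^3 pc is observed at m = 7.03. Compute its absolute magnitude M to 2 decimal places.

-7.50

M = m − 5 log₁₀(d/10 pc) = 7.03 − 5 log₁₀(8.07×10^3/10)
  = 7.03 − 5 × 2.907 = 7.03 − 14.53 = -7.50.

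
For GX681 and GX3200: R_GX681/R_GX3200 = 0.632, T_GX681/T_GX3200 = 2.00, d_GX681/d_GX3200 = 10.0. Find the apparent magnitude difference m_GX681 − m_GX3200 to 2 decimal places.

2.99

L_GX681/L_GX3200 = (0.632)²(2.00)⁴ = 6.391.
F_GX681/F_GX3200 = (L_GX681/L_GX3200)/(d_GX681/d_GX3200)² = 6.391/100.0 = 0.06391.
m_GX681 − m_GX3200 = −2.5 log₁₀(0.06391) = 2.99.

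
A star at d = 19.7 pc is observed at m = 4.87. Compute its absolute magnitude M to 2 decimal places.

M = m − 5 log₁₀(d/10 pc) = 4.87 − 5 log₁₀(19.7/10)
  = 4.87 − 5 × 0.294 = 4.87 − 1.47 = 3.40.

3.40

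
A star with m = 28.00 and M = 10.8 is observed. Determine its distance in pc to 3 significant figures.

2.75×10^4 pc

m − M = 5 log₁₀(d/10 pc)
28.00 − (10.8) = 17.20 = 5 log₁₀(d/10)
d = 10 × 10^(17.20/5) = 10 × 10^3.440 = 2.754×10^4 pc.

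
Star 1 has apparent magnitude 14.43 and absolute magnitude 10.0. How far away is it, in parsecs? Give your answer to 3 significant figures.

76.9 pc

m − M = 5 log₁₀(d/10 pc)
14.43 − (10.0) = 4.43 = 5 log₁₀(d/10)
d = 10 × 10^(4.43/5) = 10 × 10^0.886 = 76.91 pc.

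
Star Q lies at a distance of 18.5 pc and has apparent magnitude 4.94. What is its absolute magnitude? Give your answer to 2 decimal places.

M = m − 5 log₁₀(d/10 pc) = 4.94 − 5 log₁₀(18.5/10)
  = 4.94 − 5 × 0.267 = 4.94 − 1.34 = 3.60.

3.60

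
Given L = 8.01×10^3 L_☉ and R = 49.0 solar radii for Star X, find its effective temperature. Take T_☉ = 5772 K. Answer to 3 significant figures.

T/T_☉ = (L/L_☉)^(1/4) / (R/R_☉)^(1/2)
T = 5772 × (8.01×10^3)^(1/4) / √(49.0) = 5772 × 9.460 / 7.000 = 7801 K.

7.80×10^3 K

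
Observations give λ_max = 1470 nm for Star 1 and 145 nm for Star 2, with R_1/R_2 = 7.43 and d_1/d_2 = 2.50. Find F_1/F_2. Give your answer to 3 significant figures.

Wien's law: T_1/T_2 = λ_2/λ_1 = 145/1470 = 0.09864.
L_1/L_2 = (R_1/R_2)²(T_1/T_2)⁴ = (7.43)²(0.09864)⁴ = 0.005226.
F_1/F_2 = (L_1/L_2)/(d_1/d_2)² = 0.005226/(2.50)² = 8.362×10^-4.

8.36×10^-4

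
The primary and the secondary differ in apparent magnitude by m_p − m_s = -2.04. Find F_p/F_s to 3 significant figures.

6.55

F_p/F_s = 10^(−(m_p − m_s)/2.5) = 10^(2.04/2.5) = 10^0.816 = 6.546.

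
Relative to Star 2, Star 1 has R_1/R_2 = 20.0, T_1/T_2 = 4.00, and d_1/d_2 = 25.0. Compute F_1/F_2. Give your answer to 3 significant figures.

164

L_1/L_2 = (R_1/R_2)²(T_1/T_2)⁴ = (20.0)² × (4.00)⁴ = 1.024×10^5.
F_1/F_2 = (L_1/L_2)/(d_1/d_2)² = 1.024×10^5 / (25.0)² = 163.8.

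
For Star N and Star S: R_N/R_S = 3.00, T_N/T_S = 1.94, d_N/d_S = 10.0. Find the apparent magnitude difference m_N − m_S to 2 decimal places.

-0.26

L_N/L_S = (3.00)²(1.94)⁴ = 127.5.
F_N/F_S = (L_N/L_S)/(d_N/d_S)² = 127.5/100.0 = 1.275.
m_N − m_S = −2.5 log₁₀(1.275) = -0.26.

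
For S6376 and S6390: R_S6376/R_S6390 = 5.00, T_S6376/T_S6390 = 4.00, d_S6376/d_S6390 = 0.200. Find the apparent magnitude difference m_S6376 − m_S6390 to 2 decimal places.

-13.01

L_S6376/L_S6390 = (5.00)²(4.00)⁴ = 6400.
F_S6376/F_S6390 = (L_S6376/L_S6390)/(d_S6376/d_S6390)² = 6400/0.04000 = 1.600×10^5.
m_S6376 − m_S6390 = −2.5 log₁₀(1.600×10^5) = -13.01.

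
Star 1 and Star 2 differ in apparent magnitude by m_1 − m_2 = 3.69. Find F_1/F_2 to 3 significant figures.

0.0334

F_1/F_2 = 10^(−(m_1 − m_2)/2.5) = 10^(-3.69/2.5) = 10^-1.476 = 0.03342.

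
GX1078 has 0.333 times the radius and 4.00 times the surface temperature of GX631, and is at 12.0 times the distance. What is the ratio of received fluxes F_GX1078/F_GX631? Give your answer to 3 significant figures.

L_GX1078/L_GX631 = (R_GX1078/R_GX631)²(T_GX1078/T_GX631)⁴ = (0.333)² × (4.00)⁴ = 28.39.
F_GX1078/F_GX631 = (L_GX1078/L_GX631)/(d_GX1078/d_GX631)² = 28.39 / (12.0)² = 0.1971.

0.197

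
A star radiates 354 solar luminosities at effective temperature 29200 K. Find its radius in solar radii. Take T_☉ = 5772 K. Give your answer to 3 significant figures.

0.735 solar radii

R/R_☉ = √(L/L_☉) / (T/T_☉)² = √(354) / (5.059)²
       = 18.81 / 25.59 = 0.7352.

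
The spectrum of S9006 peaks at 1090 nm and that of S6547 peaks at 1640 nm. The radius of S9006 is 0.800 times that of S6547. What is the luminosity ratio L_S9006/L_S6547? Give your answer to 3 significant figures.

3.28

Wien's law gives T ∝ 1/λ_max, so T_S9006/T_S6547 = λ_S6547/λ_S9006 = 1640/1090 = 1.505.
Then L ∝ R²T⁴ gives L_S9006/L_S6547 = (0.800)² × (1.505)⁴ = 0.6400 × 5.125 = 3.280.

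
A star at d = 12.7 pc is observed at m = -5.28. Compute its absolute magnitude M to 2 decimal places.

-5.80

M = m − 5 log₁₀(d/10 pc) = -5.28 − 5 log₁₀(12.7/10)
  = -5.28 − 5 × 0.104 = -5.28 − 0.52 = -5.80.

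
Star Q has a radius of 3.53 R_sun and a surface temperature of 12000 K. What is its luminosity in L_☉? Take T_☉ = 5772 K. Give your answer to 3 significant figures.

L/L_☉ = (R/R_☉)² (T/T_☉)⁴ = (3.53)² × (12000/5772)⁴
       = 12.46 × (2.079)⁴ = 12.46 × 18.68 = 232.8.

233 L_☉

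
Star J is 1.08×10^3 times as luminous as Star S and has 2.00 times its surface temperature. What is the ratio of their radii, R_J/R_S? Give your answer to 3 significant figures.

L ∝ R²T⁴ gives R ∝ √L / T², so
R_J/R_S = √(1.08×10^3) / (2.00)² = 32.86 / 4.000 = 8.216.

8.22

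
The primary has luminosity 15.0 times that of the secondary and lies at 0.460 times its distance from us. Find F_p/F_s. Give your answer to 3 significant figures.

F = L/(4πd²), so F_p/F_s = (L_p/L_s) / (d_p/d_s)²
= 15.0 / (0.460)² = 15.0 / 0.2116 = 70.89.

70.9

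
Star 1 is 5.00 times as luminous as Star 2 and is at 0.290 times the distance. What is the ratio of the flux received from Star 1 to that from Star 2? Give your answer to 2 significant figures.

F = L/(4πd²), so F_1/F_2 = (L_1/L_2) / (d_1/d_2)²
= 5.00 / (0.290)² = 5.00 / 0.08410 = 59.45.

59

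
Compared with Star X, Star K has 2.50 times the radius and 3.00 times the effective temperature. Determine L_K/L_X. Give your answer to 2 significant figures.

From the Stefan–Boltzmann law, L ∝ R²T⁴, so
L_K/L_X = (R_K/R_X)² (T_K/T_X)⁴ = (2.50)² × (3.00)⁴ = 6.250 × 81.00 = 506.2.

5.1×10^2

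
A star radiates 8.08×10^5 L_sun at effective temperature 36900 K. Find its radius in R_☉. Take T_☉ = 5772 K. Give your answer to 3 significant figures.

R/R_☉ = √(L/L_☉) / (T/T_☉)² = √(8.08×10^5) / (6.393)²
       = 898.9 / 40.87 = 21.99.

22.0 R_☉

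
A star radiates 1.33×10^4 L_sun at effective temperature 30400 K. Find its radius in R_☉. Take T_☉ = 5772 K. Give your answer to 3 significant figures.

R/R_☉ = √(L/L_☉) / (T/T_☉)² = √(1.33×10^4) / (5.267)²
       = 115.3 / 27.74 = 4.157.

4.16 R_☉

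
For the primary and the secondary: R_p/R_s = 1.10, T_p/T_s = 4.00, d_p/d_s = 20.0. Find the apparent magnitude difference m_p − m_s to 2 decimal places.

0.28

L_p/L_s = (1.10)²(4.00)⁴ = 309.8.
F_p/F_s = (L_p/L_s)/(d_p/d_s)² = 309.8/400.0 = 0.7744.
m_p − m_s = −2.5 log₁₀(0.7744) = 0.28.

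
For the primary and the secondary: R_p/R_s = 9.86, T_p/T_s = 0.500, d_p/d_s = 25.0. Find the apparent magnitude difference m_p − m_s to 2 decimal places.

5.03

L_p/L_s = (9.86)²(0.500)⁴ = 6.076.
F_p/F_s = (L_p/L_s)/(d_p/d_s)² = 6.076/625.0 = 0.009722.
m_p − m_s = −2.5 log₁₀(0.009722) = 5.03.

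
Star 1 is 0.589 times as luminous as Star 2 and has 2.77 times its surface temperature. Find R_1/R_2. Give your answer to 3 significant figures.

L ∝ R²T⁴ gives R ∝ √L / T², so
R_1/R_2 = √(0.589) / (2.77)² = 0.7675 / 7.673 = 0.1000.

0.100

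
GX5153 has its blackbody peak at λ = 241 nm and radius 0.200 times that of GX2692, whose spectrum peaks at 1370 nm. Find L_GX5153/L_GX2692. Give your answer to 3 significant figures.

41.8

Wien's law gives T ∝ 1/λ_max, so T_GX5153/T_GX2692 = λ_GX2692/λ_GX5153 = 1370/241 = 5.685.
Then L ∝ R²T⁴ gives L_GX5153/L_GX2692 = (0.200)² × (5.685)⁴ = 0.04000 × 1044 = 41.77.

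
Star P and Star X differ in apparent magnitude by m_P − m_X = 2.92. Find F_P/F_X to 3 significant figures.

F_P/F_X = 10^(−(m_P − m_X)/2.5) = 10^(-2.92/2.5) = 10^-1.168 = 0.06792.

0.0679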